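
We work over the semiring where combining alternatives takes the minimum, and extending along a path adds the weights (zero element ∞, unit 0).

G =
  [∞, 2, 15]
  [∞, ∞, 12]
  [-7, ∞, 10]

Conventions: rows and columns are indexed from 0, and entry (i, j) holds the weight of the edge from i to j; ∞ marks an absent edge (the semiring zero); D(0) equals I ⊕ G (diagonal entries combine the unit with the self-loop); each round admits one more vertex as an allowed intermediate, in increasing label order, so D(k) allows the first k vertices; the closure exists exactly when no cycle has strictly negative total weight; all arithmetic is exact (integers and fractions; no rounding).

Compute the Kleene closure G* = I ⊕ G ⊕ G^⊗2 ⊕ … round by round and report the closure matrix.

D(0):
  [0, 2, 15]
  [∞, 0, 12]
  [-7, ∞, 0]
D(1):
  [0, 2, 15]
  [∞, 0, 12]
  [-7, -5, 0]
D(2):
  [0, 2, 14]
  [∞, 0, 12]
  [-7, -5, 0]
D(3):
  [0, 2, 14]
  [5, 0, 12]
  [-7, -5, 0]
Answer: G* = [[0, 2, 14], [5, 0, 12], [-7, -5, 0]]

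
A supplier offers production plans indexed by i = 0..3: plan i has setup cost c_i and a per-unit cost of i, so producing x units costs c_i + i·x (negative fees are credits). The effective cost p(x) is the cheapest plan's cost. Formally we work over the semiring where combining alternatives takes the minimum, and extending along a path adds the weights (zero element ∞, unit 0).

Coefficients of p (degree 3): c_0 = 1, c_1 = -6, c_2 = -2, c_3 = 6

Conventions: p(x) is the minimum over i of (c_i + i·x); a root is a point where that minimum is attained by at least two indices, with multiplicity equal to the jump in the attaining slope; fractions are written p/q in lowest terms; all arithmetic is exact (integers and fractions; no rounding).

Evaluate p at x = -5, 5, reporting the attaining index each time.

p(-5) = min(1+0·(-5)=1, -6+1·(-5)=-11, -2+2·(-5)=-12, 6+3·(-5)=-9) = -12 (attained by i=2)
p(5) = min(1+0·5=1, -6+1·5=-1, -2+2·5=8, 6+3·5=21) = -1 (attained by i=1)
Answer: p(-5) = -12; p(5) = -1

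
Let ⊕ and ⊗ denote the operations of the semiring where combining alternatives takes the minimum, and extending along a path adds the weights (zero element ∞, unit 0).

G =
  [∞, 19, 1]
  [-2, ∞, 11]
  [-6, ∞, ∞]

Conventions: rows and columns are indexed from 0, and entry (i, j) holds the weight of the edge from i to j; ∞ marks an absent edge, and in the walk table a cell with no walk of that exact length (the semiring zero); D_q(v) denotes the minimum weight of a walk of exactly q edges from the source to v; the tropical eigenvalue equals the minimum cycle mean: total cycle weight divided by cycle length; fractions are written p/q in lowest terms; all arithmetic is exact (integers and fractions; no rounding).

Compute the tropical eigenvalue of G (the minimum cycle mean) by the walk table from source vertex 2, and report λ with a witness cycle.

q=0: [∞, ∞, 0]
q=1: [-6, ∞, ∞]
q=2: [∞, 13, -5]
q=3: [-11, ∞, 24]
Optimal cycle mean attained by: cycle 0->2->0, total 1 + (-6), length 2.
Answer: λ = -5/2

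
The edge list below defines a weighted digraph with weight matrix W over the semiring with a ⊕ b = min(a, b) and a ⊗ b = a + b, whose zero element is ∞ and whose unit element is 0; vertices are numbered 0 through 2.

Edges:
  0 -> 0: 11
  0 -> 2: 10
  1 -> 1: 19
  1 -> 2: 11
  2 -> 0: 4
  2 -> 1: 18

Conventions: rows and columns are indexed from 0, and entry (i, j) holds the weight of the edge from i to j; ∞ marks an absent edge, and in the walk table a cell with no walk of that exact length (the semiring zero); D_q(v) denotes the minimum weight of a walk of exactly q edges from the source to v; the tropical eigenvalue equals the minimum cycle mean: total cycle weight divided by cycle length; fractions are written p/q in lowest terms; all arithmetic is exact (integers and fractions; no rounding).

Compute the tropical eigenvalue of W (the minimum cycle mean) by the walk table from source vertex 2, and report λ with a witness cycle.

q=0: [∞, ∞, 0]
q=1: [4, 18, ∞]
q=2: [15, 37, 14]
q=3: [18, 32, 25]
Optimal cycle mean attained by: cycle 0->2->0, total 10 + 4, length 2.
Answer: λ = 7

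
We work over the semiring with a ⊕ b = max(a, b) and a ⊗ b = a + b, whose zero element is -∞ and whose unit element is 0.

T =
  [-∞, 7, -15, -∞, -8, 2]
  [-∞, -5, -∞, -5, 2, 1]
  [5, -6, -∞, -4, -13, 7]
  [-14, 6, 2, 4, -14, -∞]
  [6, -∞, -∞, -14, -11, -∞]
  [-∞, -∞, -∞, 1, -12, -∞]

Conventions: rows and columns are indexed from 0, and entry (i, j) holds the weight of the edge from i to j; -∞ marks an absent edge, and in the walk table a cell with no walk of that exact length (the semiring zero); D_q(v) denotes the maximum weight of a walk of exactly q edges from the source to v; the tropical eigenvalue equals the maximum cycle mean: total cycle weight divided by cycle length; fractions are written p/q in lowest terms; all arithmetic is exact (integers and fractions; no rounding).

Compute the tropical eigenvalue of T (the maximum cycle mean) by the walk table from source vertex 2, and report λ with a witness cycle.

q=0: [-∞, -∞, 0, -∞, -∞, -∞]
q=1: [5, -6, -∞, -4, -13, 7]
q=2: [-7, 12, -2, 8, -3, 7]
q=3: [3, 14, 10, 12, 14, 13]
q=4: [20, 18, 14, 16, 16, 17]
q=5: [22, 27, 18, 20, 20, 22]
q=6: [26, 29, 22, 24, 29, 28]
Optimal cycle mean attained by: cycle 0->1->4->0, total 7 + 2 + 6, length 3.
Answer: λ = 5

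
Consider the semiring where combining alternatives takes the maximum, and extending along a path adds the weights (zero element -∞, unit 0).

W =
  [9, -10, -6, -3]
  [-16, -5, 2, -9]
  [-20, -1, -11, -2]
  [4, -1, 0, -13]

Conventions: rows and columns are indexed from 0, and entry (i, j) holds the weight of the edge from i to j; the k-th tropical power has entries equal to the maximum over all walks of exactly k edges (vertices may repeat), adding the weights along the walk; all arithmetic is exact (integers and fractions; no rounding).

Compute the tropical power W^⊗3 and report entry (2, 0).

W^⊗2:
  [18, -1, 3, 6]
  [-5, 1, -3, 0]
  [2, -3, 1, -10]
  [13, -1, 1, 1]
W^⊗3:
  [27, 8, 12, 15]
  [4, -1, 3, -5]
  [11, 0, -1, -1]
  [22, 3, 7, 10]
Key observation: the optimum is the walk 2->3->0->0, with weight (-2) + 4 + 9 = 11.
Optimal value attained by: walk 2->3->0->0.
Answer: (W^⊗3)[2][0] = 11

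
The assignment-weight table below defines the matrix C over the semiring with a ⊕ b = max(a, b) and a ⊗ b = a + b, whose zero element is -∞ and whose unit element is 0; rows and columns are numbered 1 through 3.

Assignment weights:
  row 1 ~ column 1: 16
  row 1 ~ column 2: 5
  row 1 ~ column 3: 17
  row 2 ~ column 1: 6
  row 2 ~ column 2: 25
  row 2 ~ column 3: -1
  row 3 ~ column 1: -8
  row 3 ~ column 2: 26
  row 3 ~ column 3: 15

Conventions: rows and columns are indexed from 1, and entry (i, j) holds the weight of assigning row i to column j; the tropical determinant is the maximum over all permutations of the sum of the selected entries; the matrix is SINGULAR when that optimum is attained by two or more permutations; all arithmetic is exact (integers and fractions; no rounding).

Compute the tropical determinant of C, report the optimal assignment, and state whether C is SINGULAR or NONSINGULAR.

σ = (1, 2, 3): 16 + 25 + 15 = 56
σ = (1, 3, 2): 16 + (-1) + 26 = 41
σ = (2, 1, 3): 5 + 6 + 15 = 26
σ = (2, 3, 1): 5 + (-1) + (-8) = -4
σ = (3, 1, 2): 17 + 6 + 26 = 49
σ = (3, 2, 1): 17 + 25 + (-8) = 34
Optimal value attained by: σ = (1, 2, 3).
Answer: det⊕(C) = 56; verdict: NONSINGULAR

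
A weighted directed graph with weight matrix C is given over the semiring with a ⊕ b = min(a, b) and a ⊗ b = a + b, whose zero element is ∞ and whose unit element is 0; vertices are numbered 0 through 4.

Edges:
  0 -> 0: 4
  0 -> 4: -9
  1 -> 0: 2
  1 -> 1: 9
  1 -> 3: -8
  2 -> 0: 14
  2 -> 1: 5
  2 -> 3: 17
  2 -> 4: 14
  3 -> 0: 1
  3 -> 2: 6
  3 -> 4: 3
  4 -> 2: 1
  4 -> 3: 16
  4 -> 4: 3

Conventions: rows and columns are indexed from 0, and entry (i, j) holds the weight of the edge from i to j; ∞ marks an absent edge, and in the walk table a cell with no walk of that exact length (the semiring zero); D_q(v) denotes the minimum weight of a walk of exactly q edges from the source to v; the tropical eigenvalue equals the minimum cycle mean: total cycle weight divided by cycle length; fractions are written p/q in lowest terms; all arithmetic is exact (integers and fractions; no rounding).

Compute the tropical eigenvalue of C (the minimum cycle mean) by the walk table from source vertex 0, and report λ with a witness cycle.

q=0: [0, ∞, ∞, ∞, ∞]
q=1: [4, ∞, ∞, ∞, -9]
q=2: [8, ∞, -8, 7, -6]
q=3: [6, -3, -5, 9, -3]
q=4: [-1, 0, -2, -11, -3]
q=5: [-10, 3, -5, -8, -10]
Optimal cycle mean attained by: cycle 0->4->2->1->3->0, total (-9) + 1 + 5 + (-8) + 1, length 5.
Answer: λ = -2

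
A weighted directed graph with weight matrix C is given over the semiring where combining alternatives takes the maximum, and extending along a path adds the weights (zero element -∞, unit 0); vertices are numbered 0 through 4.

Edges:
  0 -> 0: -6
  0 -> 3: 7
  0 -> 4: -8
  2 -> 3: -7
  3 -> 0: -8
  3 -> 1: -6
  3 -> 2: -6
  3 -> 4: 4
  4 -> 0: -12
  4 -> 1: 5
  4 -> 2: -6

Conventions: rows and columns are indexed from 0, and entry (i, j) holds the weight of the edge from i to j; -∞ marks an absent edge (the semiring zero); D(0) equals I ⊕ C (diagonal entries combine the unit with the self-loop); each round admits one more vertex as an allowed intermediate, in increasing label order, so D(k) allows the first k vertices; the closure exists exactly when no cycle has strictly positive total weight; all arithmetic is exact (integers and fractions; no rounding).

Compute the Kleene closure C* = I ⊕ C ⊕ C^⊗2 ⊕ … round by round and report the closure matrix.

D(0):
  [0, -∞, -∞, 7, -8]
  [-∞, 0, -∞, -∞, -∞]
  [-∞, -∞, 0, -7, -∞]
  [-8, -6, -6, 0, 4]
  [-12, 5, -6, -∞, 0]
D(1):
  [0, -∞, -∞, 7, -8]
  [-∞, 0, -∞, -∞, -∞]
  [-∞, -∞, 0, -7, -∞]
  [-8, -6, -6, 0, 4]
  [-12, 5, -6, -5, 0]
D(2):
  [0, -∞, -∞, 7, -8]
  [-∞, 0, -∞, -∞, -∞]
  [-∞, -∞, 0, -7, -∞]
  [-8, -6, -6, 0, 4]
  [-12, 5, -6, -5, 0]
D(3):
  [0, -∞, -∞, 7, -8]
  [-∞, 0, -∞, -∞, -∞]
  [-∞, -∞, 0, -7, -∞]
  [-8, -6, -6, 0, 4]
  [-12, 5, -6, -5, 0]
D(4):
  [0, 1, 1, 7, 11]
  [-∞, 0, -∞, -∞, -∞]
  [-15, -13, 0, -7, -3]
  [-8, -6, -6, 0, 4]
  [-12, 5, -6, -5, 0]
D(5):
  [0, 16, 5, 7, 11]
  [-∞, 0, -∞, -∞, -∞]
  [-15, 2, 0, -7, -3]
  [-8, 9, -2, 0, 4]
  [-12, 5, -6, -5, 0]
Answer: C* = [[0, 16, 5, 7, 11], [-∞, 0, -∞, -∞, -∞], [-15, 2, 0, -7, -3], [-8, 9, -2, 0, 4], [-12, 5, -6, -5, 0]]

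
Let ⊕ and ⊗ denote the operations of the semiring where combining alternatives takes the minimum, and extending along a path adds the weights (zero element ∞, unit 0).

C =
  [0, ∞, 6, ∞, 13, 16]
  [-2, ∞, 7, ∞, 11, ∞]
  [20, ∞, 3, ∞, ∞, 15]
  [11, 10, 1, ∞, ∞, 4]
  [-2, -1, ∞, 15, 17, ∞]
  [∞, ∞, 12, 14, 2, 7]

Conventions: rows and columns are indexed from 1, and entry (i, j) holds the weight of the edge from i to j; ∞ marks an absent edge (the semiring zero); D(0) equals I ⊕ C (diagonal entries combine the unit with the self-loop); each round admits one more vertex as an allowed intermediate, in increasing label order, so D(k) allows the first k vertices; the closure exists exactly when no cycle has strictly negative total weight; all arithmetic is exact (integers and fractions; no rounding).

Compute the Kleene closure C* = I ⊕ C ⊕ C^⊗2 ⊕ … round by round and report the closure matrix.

D(0):
  [0, ∞, 6, ∞, 13, 16]
  [-2, 0, 7, ∞, 11, ∞]
  [20, ∞, 0, ∞, ∞, 15]
  [11, 10, 1, 0, ∞, 4]
  [-2, -1, ∞, 15, 0, ∞]
  [∞, ∞, 12, 14, 2, 0]
D(1):
  [0, ∞, 6, ∞, 13, 16]
  [-2, 0, 4, ∞, 11, 14]
  [20, ∞, 0, ∞, 33, 15]
  [11, 10, 1, 0, 24, 4]
  [-2, -1, 4, 15, 0, 14]
  [∞, ∞, 12, 14, 2, 0]
D(2):
  [0, ∞, 6, ∞, 13, 16]
  [-2, 0, 4, ∞, 11, 14]
  [20, ∞, 0, ∞, 33, 15]
  [8, 10, 1, 0, 21, 4]
  [-3, -1, 3, 15, 0, 13]
  [∞, ∞, 12, 14, 2, 0]
D(3):
  [0, ∞, 6, ∞, 13, 16]
  [-2, 0, 4, ∞, 11, 14]
  [20, ∞, 0, ∞, 33, 15]
  [8, 10, 1, 0, 21, 4]
  [-3, -1, 3, 15, 0, 13]
  [32, ∞, 12, 14, 2, 0]
D(4):
  [0, ∞, 6, ∞, 13, 16]
  [-2, 0, 4, ∞, 11, 14]
  [20, ∞, 0, ∞, 33, 15]
  [8, 10, 1, 0, 21, 4]
  [-3, -1, 3, 15, 0, 13]
  [22, 24, 12, 14, 2, 0]
D(5):
  [0, 12, 6, 28, 13, 16]
  [-2, 0, 4, 26, 11, 14]
  [20, 32, 0, 48, 33, 15]
  [8, 10, 1, 0, 21, 4]
  [-3, -1, 3, 15, 0, 13]
  [-1, 1, 5, 14, 2, 0]
D(6):
  [0, 12, 6, 28, 13, 16]
  [-2, 0, 4, 26, 11, 14]
  [14, 16, 0, 29, 17, 15]
  [3, 5, 1, 0, 6, 4]
  [-3, -1, 3, 15, 0, 13]
  [-1, 1, 5, 14, 2, 0]
Answer: C* = [[0, 12, 6, 28, 13, 16], [-2, 0, 4, 26, 11, 14], [14, 16, 0, 29, 17, 15], [3, 5, 1, 0, 6, 4], [-3, -1, 3, 15, 0, 13], [-1, 1, 5, 14, 2, 0]]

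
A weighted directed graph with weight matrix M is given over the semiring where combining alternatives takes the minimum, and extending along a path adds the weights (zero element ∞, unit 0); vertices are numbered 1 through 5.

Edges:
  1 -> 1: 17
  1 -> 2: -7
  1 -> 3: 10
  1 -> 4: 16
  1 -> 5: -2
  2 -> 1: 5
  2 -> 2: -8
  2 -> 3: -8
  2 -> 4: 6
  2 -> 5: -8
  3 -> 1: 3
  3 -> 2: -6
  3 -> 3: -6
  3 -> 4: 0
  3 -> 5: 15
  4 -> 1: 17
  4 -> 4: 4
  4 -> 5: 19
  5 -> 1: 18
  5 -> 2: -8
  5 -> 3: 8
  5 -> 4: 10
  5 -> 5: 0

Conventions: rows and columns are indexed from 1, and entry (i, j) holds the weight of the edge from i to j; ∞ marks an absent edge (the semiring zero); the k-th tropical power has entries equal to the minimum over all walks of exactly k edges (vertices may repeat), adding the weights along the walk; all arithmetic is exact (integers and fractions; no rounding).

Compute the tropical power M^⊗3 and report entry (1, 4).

M^⊗2:
  [-2, -15, -15, -1, -15]
  [-5, -16, -16, -8, -16]
  [-3, -14, -14, -6, -14]
  [21, 10, 27, 8, 15]
  [-3, -16, -16, -2, -16]
M^⊗3:
  [-12, -23, -23, -15, -23]
  [-13, -24, -24, -16, -24]
  [-11, -22, -22, -14, -22]
  [15, 2, 2, 12, 2]
  [-13, -24, -24, -16, -24]
Key observation: the optimum is the walk 1->2->3->4, with weight (-7) + (-8) + 0 = -15.
Optimal value attained by: walk 1->2->3->4.
Answer: (M^⊗3)[1][4] = -15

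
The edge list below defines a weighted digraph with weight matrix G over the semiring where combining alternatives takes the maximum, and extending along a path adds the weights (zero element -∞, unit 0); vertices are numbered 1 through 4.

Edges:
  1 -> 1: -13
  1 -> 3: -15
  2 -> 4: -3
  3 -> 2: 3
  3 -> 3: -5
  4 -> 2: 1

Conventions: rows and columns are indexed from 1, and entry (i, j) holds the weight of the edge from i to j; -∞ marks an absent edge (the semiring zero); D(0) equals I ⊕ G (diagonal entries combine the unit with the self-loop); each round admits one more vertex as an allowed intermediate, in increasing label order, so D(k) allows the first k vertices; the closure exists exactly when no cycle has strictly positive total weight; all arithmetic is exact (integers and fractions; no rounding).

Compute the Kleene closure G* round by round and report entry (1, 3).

D(0):
  [0, -∞, -15, -∞]
  [-∞, 0, -∞, -3]
  [-∞, 3, 0, -∞]
  [-∞, 1, -∞, 0]
D(1):
  [0, -∞, -15, -∞]
  [-∞, 0, -∞, -3]
  [-∞, 3, 0, -∞]
  [-∞, 1, -∞, 0]
D(2):
  [0, -∞, -15, -∞]
  [-∞, 0, -∞, -3]
  [-∞, 3, 0, 0]
  [-∞, 1, -∞, 0]
D(3):
  [0, -12, -15, -15]
  [-∞, 0, -∞, -3]
  [-∞, 3, 0, 0]
  [-∞, 1, -∞, 0]
D(4):
  [0, -12, -15, -15]
  [-∞, 0, -∞, -3]
  [-∞, 3, 0, 0]
  [-∞, 1, -∞, 0]
Answer: G*[1][3] = -15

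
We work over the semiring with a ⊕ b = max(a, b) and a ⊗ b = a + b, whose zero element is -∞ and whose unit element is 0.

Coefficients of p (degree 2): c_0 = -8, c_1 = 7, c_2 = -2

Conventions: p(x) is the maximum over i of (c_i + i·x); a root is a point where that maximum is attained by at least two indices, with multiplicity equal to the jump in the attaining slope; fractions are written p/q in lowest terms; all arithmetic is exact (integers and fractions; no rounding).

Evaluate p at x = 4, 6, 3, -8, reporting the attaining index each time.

p(4) = max(-8+0·4=-8, 7+1·4=11, -2+2·4=6) = 11 (attained by i=1)
p(6) = max(-8+0·6=-8, 7+1·6=13, -2+2·6=10) = 13 (attained by i=1)
p(3) = max(-8+0·3=-8, 7+1·3=10, -2+2·3=4) = 10 (attained by i=1)
p(-8) = max(-8+0·(-8)=-8, 7+1·(-8)=-1, -2+2·(-8)=-18) = -1 (attained by i=1)
Answer: p(4) = 11; p(6) = 13; p(3) = 10; p(-8) = -1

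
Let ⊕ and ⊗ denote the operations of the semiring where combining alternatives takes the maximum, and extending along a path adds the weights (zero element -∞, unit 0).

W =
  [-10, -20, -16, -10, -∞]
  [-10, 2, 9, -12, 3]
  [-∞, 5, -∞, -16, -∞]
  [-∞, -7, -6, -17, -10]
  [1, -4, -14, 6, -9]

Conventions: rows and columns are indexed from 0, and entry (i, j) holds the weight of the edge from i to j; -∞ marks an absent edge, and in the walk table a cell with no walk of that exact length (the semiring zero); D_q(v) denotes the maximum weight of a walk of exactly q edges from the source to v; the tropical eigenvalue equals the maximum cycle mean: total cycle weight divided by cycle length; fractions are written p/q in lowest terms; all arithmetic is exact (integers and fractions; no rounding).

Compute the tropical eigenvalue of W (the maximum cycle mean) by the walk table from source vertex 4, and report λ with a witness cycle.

q=0: [-∞, -∞, -∞, -∞, 0]
q=1: [1, -4, -14, 6, -9]
q=2: [-8, -1, 5, -3, -1]
q=3: [0, 10, 8, 5, 2]
q=4: [3, 13, 19, 8, 13]
q=5: [14, 24, 22, 19, 16]
Optimal cycle mean attained by: cycle 1->2->1, total 9 + 5, length 2.
Answer: λ = 7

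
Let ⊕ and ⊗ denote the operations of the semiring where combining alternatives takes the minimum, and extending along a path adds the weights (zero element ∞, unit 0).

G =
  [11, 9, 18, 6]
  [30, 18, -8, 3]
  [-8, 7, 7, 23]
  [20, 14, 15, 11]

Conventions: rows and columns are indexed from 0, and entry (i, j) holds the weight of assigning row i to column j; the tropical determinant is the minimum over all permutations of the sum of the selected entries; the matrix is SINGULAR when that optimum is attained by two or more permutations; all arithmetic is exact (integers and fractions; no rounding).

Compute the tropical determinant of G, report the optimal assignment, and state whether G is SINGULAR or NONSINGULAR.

σ = (0, 1, 2, 3): 11 + 18 + 7 + 11 = 47
σ = (0, 1, 3, 2): 11 + 18 + 23 + 15 = 67
σ = (0, 2, 1, 3): 11 + (-8) + 7 + 11 = 21
σ = (0, 2, 3, 1): 11 + (-8) + 23 + 14 = 40
σ = (0, 3, 1, 2): 11 + 3 + 7 + 15 = 36
σ = (0, 3, 2, 1): 11 + 3 + 7 + 14 = 35
σ = (1, 0, 2, 3): 9 + 30 + 7 + 11 = 57
σ = (1, 0, 3, 2): 9 + 30 + 23 + 15 = 77
σ = (1, 2, 0, 3): 9 + (-8) + (-8) + 11 = 4
σ = (1, 2, 3, 0): 9 + (-8) + 23 + 20 = 44
σ = (1, 3, 0, 2): 9 + 3 + (-8) + 15 = 19
σ = (1, 3, 2, 0): 9 + 3 + 7 + 20 = 39
σ = (2, 0, 1, 3): 18 + 30 + 7 + 11 = 66
σ = (2, 0, 3, 1): 18 + 30 + 23 + 14 = 85
σ = (2, 1, 0, 3): 18 + 18 + (-8) + 11 = 39
σ = (2, 1, 3, 0): 18 + 18 + 23 + 20 = 79
σ = (2, 3, 0, 1): 18 + 3 + (-8) + 14 = 27
σ = (2, 3, 1, 0): 18 + 3 + 7 + 20 = 48
σ = (3, 0, 1, 2): 6 + 30 + 7 + 15 = 58
σ = (3, 0, 2, 1): 6 + 30 + 7 + 14 = 57
σ = (3, 1, 0, 2): 6 + 18 + (-8) + 15 = 31
σ = (3, 1, 2, 0): 6 + 18 + 7 + 20 = 51
σ = (3, 2, 0, 1): 6 + (-8) + (-8) + 14 = 4
σ = (3, 2, 1, 0): 6 + (-8) + 7 + 20 = 25
Optimal value attained by: σ = (1, 2, 0, 3).
Answer: det⊕(G) = 4; verdict: SINGULAR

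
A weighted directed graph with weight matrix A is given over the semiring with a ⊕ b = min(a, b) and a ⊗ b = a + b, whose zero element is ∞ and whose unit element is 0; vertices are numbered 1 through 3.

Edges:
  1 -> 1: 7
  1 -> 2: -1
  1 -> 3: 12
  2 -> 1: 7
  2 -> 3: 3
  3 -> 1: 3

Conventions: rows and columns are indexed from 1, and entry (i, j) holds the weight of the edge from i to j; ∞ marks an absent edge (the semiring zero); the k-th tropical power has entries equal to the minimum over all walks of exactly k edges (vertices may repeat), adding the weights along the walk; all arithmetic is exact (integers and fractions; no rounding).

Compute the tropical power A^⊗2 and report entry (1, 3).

A^⊗2:
  [6, 6, 2]
  [6, 6, 19]
  [10, 2, 15]
Key observation: the optimum is the walk 1->2->3, with weight (-1) + 3 = 2.
Optimal value attained by: walk 1->2->3.
Answer: (A^⊗2)[1][3] = 2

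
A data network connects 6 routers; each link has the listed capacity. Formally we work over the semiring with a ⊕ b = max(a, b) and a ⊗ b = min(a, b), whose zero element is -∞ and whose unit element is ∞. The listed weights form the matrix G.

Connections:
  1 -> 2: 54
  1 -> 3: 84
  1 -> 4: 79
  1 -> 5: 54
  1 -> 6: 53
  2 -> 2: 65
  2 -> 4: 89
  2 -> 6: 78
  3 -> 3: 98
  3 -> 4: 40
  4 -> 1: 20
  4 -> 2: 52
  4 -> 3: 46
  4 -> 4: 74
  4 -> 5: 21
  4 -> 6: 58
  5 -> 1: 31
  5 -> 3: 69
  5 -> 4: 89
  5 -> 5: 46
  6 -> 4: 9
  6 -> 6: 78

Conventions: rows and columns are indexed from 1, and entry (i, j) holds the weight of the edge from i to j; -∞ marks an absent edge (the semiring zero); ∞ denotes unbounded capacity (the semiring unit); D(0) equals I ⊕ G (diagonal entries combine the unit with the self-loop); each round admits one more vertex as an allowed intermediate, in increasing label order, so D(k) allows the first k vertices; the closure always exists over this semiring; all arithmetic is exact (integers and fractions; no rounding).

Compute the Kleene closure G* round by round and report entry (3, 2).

D(0):
  [∞, 54, 84, 79, 54, 53]
  [-∞, ∞, -∞, 89, -∞, 78]
  [-∞, -∞, ∞, 40, -∞, -∞]
  [20, 52, 46, ∞, 21, 58]
  [31, -∞, 69, 89, ∞, -∞]
  [-∞, -∞, -∞, 9, -∞, ∞]
D(1):
  [∞, 54, 84, 79, 54, 53]
  [-∞, ∞, -∞, 89, -∞, 78]
  [-∞, -∞, ∞, 40, -∞, -∞]
  [20, 52, 46, ∞, 21, 58]
  [31, 31, 69, 89, ∞, 31]
  [-∞, -∞, -∞, 9, -∞, ∞]
D(2):
  [∞, 54, 84, 79, 54, 54]
  [-∞, ∞, -∞, 89, -∞, 78]
  [-∞, -∞, ∞, 40, -∞, -∞]
  [20, 52, 46, ∞, 21, 58]
  [31, 31, 69, 89, ∞, 31]
  [-∞, -∞, -∞, 9, -∞, ∞]
D(3):
  [∞, 54, 84, 79, 54, 54]
  [-∞, ∞, -∞, 89, -∞, 78]
  [-∞, -∞, ∞, 40, -∞, -∞]
  [20, 52, 46, ∞, 21, 58]
  [31, 31, 69, 89, ∞, 31]
  [-∞, -∞, -∞, 9, -∞, ∞]
D(4):
  [∞, 54, 84, 79, 54, 58]
  [20, ∞, 46, 89, 21, 78]
  [20, 40, ∞, 40, 21, 40]
  [20, 52, 46, ∞, 21, 58]
  [31, 52, 69, 89, ∞, 58]
  [9, 9, 9, 9, 9, ∞]
D(5):
  [∞, 54, 84, 79, 54, 58]
  [21, ∞, 46, 89, 21, 78]
  [21, 40, ∞, 40, 21, 40]
  [21, 52, 46, ∞, 21, 58]
  [31, 52, 69, 89, ∞, 58]
  [9, 9, 9, 9, 9, ∞]
D(6):
  [∞, 54, 84, 79, 54, 58]
  [21, ∞, 46, 89, 21, 78]
  [21, 40, ∞, 40, 21, 40]
  [21, 52, 46, ∞, 21, 58]
  [31, 52, 69, 89, ∞, 58]
  [9, 9, 9, 9, 9, ∞]
Answer: G*[3][2] = 40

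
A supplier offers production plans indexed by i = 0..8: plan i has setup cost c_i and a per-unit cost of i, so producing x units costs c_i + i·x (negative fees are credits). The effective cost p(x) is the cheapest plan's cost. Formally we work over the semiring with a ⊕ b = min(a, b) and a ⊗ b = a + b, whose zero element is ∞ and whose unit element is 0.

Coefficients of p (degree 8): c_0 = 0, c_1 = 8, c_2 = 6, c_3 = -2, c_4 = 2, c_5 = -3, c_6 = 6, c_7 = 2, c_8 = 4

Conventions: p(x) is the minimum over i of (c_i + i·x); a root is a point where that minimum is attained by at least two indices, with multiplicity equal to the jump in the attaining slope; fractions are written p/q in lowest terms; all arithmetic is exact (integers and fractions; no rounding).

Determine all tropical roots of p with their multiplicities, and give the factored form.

hull edge (i=0, c=0) to (i=3, c=-2): slope -2/3, span 3
hull edge (i=3, c=-2) to (i=5, c=-3): slope -1/2, span 2
hull edge (i=5, c=-3) to (i=8, c=4): slope 7/3, span 3
Factored form: p(x) = 4 ⊗ (x ⊕ (-7/3)) ⊗ (x ⊕ (-7/3)) ⊗ (x ⊕ (-7/3)) ⊗ (x ⊕ 1/2) ⊗ (x ⊕ 1/2) ⊗ (x ⊕ 2/3) ⊗ (x ⊕ 2/3) ⊗ (x ⊕ 2/3)
Answer: roots = -7/3 (mult 3), 1/2 (mult 2), 2/3 (mult 3)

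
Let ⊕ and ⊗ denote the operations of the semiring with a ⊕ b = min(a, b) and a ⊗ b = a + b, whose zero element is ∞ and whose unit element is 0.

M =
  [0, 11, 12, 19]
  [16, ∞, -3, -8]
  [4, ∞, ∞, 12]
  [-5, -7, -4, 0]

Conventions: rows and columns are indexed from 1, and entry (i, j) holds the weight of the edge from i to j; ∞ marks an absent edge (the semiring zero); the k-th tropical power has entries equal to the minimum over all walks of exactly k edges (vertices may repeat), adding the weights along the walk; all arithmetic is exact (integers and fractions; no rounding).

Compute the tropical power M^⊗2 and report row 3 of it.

M^⊗2:
  [0, 11, 8, 3]
  [-13, -15, -12, -8]
  [4, 5, 8, 12]
  [-5, -7, -10, -15]
Answer: row 3 of M^⊗2 = [4, 5, 8, 12]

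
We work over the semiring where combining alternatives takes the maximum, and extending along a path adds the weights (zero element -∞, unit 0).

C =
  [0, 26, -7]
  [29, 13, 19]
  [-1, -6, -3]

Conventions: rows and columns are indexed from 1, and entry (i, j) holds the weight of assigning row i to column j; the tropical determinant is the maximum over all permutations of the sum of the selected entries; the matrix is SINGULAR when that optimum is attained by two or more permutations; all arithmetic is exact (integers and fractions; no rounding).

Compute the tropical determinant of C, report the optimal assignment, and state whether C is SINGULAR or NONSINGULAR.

σ = (1, 2, 3): 0 + 13 + (-3) = 10
σ = (1, 3, 2): 0 + 19 + (-6) = 13
σ = (2, 1, 3): 26 + 29 + (-3) = 52
σ = (2, 3, 1): 26 + 19 + (-1) = 44
σ = (3, 1, 2): (-7) + 29 + (-6) = 16
σ = (3, 2, 1): (-7) + 13 + (-1) = 5
Optimal value attained by: σ = (2, 1, 3).
Answer: det⊕(C) = 52; verdict: NONSINGULAR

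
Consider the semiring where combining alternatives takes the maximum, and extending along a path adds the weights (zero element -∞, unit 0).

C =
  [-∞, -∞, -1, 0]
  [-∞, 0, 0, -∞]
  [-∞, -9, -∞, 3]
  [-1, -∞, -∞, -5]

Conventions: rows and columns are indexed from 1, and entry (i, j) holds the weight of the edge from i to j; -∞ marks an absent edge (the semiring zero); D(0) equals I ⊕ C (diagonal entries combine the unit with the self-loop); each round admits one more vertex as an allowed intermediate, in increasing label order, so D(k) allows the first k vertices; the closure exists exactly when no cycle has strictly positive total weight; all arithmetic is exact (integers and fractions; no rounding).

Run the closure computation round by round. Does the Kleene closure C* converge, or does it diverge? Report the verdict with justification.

D(0):
  [0, -∞, -1, 0]
  [-∞, 0, 0, -∞]
  [-∞, -9, 0, 3]
  [-1, -∞, -∞, 0]
D(1):
  [0, -∞, -1, 0]
  [-∞, 0, 0, -∞]
  [-∞, -9, 0, 3]
  [-1, -∞, -2, 0]
D(2):
  [0, -∞, -1, 0]
  [-∞, 0, 0, -∞]
  [-∞, -9, 0, 3]
  [-1, -∞, -2, 0]
Detection: at round 3, diagonal entry (4, 4) turns strictly positive.
Key observation: the cycle 4->1->3->4 has total weight (-1) + (-1) + 3, which is strictly positive.
Answer: DIVERGES — positive cycle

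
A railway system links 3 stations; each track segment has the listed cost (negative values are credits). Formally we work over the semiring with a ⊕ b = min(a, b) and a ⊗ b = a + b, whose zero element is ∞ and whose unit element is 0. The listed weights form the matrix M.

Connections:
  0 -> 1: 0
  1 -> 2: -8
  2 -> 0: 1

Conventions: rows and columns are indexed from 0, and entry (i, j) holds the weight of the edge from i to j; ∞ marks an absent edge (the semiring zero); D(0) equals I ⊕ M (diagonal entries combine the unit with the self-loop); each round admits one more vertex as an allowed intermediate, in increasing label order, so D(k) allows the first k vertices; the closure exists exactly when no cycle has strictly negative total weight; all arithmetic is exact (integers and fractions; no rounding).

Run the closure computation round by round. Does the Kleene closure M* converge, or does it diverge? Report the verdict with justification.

D(0):
  [0, 0, ∞]
  [∞, 0, -8]
  [1, ∞, 0]
D(1):
  [0, 0, ∞]
  [∞, 0, -8]
  [1, 1, 0]
Detection: at round 2, diagonal entry (2, 2) turns strictly negative.
Key observation: the cycle 2->0->1->2 has total weight 1 + 0 + (-8), which is strictly negative.
Answer: DIVERGES — negative cycle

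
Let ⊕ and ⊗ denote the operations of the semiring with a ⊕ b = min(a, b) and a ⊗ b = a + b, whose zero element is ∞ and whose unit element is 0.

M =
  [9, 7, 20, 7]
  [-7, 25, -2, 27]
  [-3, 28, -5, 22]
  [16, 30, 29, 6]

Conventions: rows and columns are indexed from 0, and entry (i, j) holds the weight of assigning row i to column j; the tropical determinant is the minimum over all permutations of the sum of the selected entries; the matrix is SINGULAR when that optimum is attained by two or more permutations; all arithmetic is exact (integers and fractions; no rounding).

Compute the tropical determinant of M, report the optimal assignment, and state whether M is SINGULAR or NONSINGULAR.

σ = (0, 1, 2, 3): 9 + 25 + (-5) + 6 = 35
σ = (0, 1, 3, 2): 9 + 25 + 22 + 29 = 85
σ = (0, 2, 1, 3): 9 + (-2) + 28 + 6 = 41
σ = (0, 2, 3, 1): 9 + (-2) + 22 + 30 = 59
σ = (0, 3, 1, 2): 9 + 27 + 28 + 29 = 93
σ = (0, 3, 2, 1): 9 + 27 + (-5) + 30 = 61
σ = (1, 0, 2, 3): 7 + (-7) + (-5) + 6 = 1
σ = (1, 0, 3, 2): 7 + (-7) + 22 + 29 = 51
σ = (1, 2, 0, 3): 7 + (-2) + (-3) + 6 = 8
σ = (1, 2, 3, 0): 7 + (-2) + 22 + 16 = 43
σ = (1, 3, 0, 2): 7 + 27 + (-3) + 29 = 60
σ = (1, 3, 2, 0): 7 + 27 + (-5) + 16 = 45
σ = (2, 0, 1, 3): 20 + (-7) + 28 + 6 = 47
σ = (2, 0, 3, 1): 20 + (-7) + 22 + 30 = 65
σ = (2, 1, 0, 3): 20 + 25 + (-3) + 6 = 48
σ = (2, 1, 3, 0): 20 + 25 + 22 + 16 = 83
σ = (2, 3, 0, 1): 20 + 27 + (-3) + 30 = 74
σ = (2, 3, 1, 0): 20 + 27 + 28 + 16 = 91
σ = (3, 0, 1, 2): 7 + (-7) + 28 + 29 = 57
σ = (3, 0, 2, 1): 7 + (-7) + (-5) + 30 = 25
σ = (3, 1, 0, 2): 7 + 25 + (-3) + 29 = 58
σ = (3, 1, 2, 0): 7 + 25 + (-5) + 16 = 43
σ = (3, 2, 0, 1): 7 + (-2) + (-3) + 30 = 32
σ = (3, 2, 1, 0): 7 + (-2) + 28 + 16 = 49
Optimal value attained by: σ = (1, 0, 2, 3).
Answer: det⊕(M) = 1; verdict: NONSINGULAR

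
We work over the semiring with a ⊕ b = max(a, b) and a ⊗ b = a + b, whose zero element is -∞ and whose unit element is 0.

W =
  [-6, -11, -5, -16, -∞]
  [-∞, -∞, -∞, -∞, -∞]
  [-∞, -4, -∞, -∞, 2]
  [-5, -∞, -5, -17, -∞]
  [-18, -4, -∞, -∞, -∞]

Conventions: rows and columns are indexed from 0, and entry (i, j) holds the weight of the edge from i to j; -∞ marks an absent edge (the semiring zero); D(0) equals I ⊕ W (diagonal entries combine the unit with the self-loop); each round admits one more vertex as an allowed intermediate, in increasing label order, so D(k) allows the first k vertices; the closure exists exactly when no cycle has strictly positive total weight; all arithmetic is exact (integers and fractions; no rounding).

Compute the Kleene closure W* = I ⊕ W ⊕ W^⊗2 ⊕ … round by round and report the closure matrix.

D(0):
  [0, -11, -5, -16, -∞]
  [-∞, 0, -∞, -∞, -∞]
  [-∞, -4, 0, -∞, 2]
  [-5, -∞, -5, 0, -∞]
  [-18, -4, -∞, -∞, 0]
D(1):
  [0, -11, -5, -16, -∞]
  [-∞, 0, -∞, -∞, -∞]
  [-∞, -4, 0, -∞, 2]
  [-5, -16, -5, 0, -∞]
  [-18, -4, -23, -34, 0]
D(2):
  [0, -11, -5, -16, -∞]
  [-∞, 0, -∞, -∞, -∞]
  [-∞, -4, 0, -∞, 2]
  [-5, -16, -5, 0, -∞]
  [-18, -4, -23, -34, 0]
D(3):
  [0, -9, -5, -16, -3]
  [-∞, 0, -∞, -∞, -∞]
  [-∞, -4, 0, -∞, 2]
  [-5, -9, -5, 0, -3]
  [-18, -4, -23, -34, 0]
D(4):
  [0, -9, -5, -16, -3]
  [-∞, 0, -∞, -∞, -∞]
  [-∞, -4, 0, -∞, 2]
  [-5, -9, -5, 0, -3]
  [-18, -4, -23, -34, 0]
D(5):
  [0, -7, -5, -16, -3]
  [-∞, 0, -∞, -∞, -∞]
  [-16, -2, 0, -32, 2]
  [-5, -7, -5, 0, -3]
  [-18, -4, -23, -34, 0]
Answer: W* = [[0, -7, -5, -16, -3], [-∞, 0, -∞, -∞, -∞], [-16, -2, 0, -32, 2], [-5, -7, -5, 0, -3], [-18, -4, -23, -34, 0]]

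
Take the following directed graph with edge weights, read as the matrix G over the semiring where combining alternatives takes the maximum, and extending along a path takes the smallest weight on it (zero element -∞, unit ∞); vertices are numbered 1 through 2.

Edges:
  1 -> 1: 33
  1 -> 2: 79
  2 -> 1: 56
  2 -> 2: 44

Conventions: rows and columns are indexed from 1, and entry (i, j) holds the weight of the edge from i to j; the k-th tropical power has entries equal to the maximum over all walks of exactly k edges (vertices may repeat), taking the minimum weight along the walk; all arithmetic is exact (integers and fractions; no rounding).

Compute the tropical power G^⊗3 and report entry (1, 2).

G^⊗2:
  [56, 44]
  [44, 56]
G^⊗3:
  [44, 56]
  [56, 44]
Key observation: the optimum is the walk 1->2->1->2, with weight 79 min 56 min 79 = 56.
Optimal value attained by: walk 1->2->1->2.
Answer: (G^⊗3)[1][2] = 56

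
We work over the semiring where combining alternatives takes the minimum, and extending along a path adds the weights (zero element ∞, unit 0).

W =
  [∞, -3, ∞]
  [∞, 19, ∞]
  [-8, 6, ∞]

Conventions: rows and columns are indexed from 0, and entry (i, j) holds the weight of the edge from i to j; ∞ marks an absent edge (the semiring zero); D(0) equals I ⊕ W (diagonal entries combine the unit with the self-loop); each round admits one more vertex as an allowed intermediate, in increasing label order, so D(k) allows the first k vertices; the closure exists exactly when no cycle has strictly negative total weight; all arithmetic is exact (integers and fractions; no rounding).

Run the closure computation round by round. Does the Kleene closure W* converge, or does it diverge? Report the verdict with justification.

D(0):
  [0, -3, ∞]
  [∞, 0, ∞]
  [-8, 6, 0]
D(1):
  [0, -3, ∞]
  [∞, 0, ∞]
  [-8, -11, 0]
D(2):
  [0, -3, ∞]
  [∞, 0, ∞]
  [-8, -11, 0]
D(3):
  [0, -3, ∞]
  [∞, 0, ∞]
  [-8, -11, 0]
Key observation: every diagonal entry stays at the unit through all rounds, so no improving cycle exists.
Answer: CONVERGES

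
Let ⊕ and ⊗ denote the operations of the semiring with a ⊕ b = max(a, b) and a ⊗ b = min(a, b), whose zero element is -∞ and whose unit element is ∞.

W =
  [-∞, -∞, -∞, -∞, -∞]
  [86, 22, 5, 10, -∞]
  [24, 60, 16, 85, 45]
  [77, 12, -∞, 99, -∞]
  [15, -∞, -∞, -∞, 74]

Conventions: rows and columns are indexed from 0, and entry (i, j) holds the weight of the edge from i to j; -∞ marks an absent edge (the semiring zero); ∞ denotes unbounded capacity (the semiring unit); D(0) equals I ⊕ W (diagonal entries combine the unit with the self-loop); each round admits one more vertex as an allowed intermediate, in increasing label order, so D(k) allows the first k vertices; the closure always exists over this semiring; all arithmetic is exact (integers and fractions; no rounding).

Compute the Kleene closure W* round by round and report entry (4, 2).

D(0):
  [∞, -∞, -∞, -∞, -∞]
  [86, ∞, 5, 10, -∞]
  [24, 60, ∞, 85, 45]
  [77, 12, -∞, ∞, -∞]
  [15, -∞, -∞, -∞, ∞]
D(1):
  [∞, -∞, -∞, -∞, -∞]
  [86, ∞, 5, 10, -∞]
  [24, 60, ∞, 85, 45]
  [77, 12, -∞, ∞, -∞]
  [15, -∞, -∞, -∞, ∞]
D(2):
  [∞, -∞, -∞, -∞, -∞]
  [86, ∞, 5, 10, -∞]
  [60, 60, ∞, 85, 45]
  [77, 12, 5, ∞, -∞]
  [15, -∞, -∞, -∞, ∞]
D(3):
  [∞, -∞, -∞, -∞, -∞]
  [86, ∞, 5, 10, 5]
  [60, 60, ∞, 85, 45]
  [77, 12, 5, ∞, 5]
  [15, -∞, -∞, -∞, ∞]
D(4):
  [∞, -∞, -∞, -∞, -∞]
  [86, ∞, 5, 10, 5]
  [77, 60, ∞, 85, 45]
  [77, 12, 5, ∞, 5]
  [15, -∞, -∞, -∞, ∞]
D(5):
  [∞, -∞, -∞, -∞, -∞]
  [86, ∞, 5, 10, 5]
  [77, 60, ∞, 85, 45]
  [77, 12, 5, ∞, 5]
  [15, -∞, -∞, -∞, ∞]
Answer: W*[4][2] = -∞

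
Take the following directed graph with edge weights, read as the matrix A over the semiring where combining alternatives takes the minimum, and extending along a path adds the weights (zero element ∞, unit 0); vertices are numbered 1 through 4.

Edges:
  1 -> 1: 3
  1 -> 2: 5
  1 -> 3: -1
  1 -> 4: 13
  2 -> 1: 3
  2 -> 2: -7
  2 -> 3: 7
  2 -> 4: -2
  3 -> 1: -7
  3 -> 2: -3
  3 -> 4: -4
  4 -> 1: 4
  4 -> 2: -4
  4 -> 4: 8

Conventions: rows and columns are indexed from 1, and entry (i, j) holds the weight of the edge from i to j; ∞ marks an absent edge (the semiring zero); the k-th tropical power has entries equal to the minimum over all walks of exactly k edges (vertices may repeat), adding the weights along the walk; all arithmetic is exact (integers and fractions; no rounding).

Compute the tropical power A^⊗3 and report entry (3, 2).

A^⊗2:
  [-8, -4, 2, -5]
  [-4, -14, 0, -9]
  [-4, -10, -8, -5]
  [-1, -11, 3, -6]
A^⊗3:
  [-5, -11, -9, -6]
  [-11, -21, -7, -16]
  [-15, -17, -5, -12]
  [-8, -18, -4, -13]
Key observation: the optimum is the walk 3->2->2->2, with weight (-3) + (-7) + (-7) = -17.
Optimal value attained by: walk 3->2->2->2.
Answer: (A^⊗3)[3][2] = -17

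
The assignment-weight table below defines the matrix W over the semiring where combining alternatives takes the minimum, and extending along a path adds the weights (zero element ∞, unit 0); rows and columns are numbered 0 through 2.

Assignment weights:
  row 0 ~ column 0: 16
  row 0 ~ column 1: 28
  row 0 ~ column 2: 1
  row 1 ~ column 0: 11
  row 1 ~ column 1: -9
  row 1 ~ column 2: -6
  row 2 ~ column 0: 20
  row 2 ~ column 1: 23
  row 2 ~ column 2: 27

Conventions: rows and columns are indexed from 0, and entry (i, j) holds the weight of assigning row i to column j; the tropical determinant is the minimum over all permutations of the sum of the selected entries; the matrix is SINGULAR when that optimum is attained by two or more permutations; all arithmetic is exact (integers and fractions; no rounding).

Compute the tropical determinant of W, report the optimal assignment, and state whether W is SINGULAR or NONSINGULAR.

σ = (0, 1, 2): 16 + (-9) + 27 = 34
σ = (0, 2, 1): 16 + (-6) + 23 = 33
σ = (1, 0, 2): 28 + 11 + 27 = 66
σ = (1, 2, 0): 28 + (-6) + 20 = 42
σ = (2, 0, 1): 1 + 11 + 23 = 35
σ = (2, 1, 0): 1 + (-9) + 20 = 12
Optimal value attained by: σ = (2, 1, 0).
Answer: det⊕(W) = 12; verdict: NONSINGULAR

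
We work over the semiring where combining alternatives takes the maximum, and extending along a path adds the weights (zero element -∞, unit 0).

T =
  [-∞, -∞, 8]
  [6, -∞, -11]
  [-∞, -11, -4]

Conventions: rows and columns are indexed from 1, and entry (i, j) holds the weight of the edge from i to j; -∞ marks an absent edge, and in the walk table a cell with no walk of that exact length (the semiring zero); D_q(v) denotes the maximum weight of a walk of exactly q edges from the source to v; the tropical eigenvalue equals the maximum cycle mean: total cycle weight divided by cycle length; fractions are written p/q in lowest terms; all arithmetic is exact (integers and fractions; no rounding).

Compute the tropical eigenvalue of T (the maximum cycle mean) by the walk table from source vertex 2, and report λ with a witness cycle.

q=0: [-∞, 0, -∞]
q=1: [6, -∞, -11]
q=2: [-∞, -22, 14]
q=3: [-16, 3, 10]
Optimal cycle mean attained by: cycle 1->3->2->1, total 8 + (-11) + 6, length 3.
Answer: λ = 1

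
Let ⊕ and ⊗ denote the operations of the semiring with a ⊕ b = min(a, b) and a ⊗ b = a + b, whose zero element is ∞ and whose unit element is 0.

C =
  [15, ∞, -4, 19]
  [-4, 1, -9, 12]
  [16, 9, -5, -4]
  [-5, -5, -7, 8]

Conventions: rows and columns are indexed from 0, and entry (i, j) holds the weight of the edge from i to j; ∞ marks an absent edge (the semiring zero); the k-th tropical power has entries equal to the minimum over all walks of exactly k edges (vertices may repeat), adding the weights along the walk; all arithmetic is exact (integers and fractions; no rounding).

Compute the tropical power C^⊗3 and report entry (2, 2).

C^⊗2:
  [12, 5, -9, -8]
  [-3, 0, -14, -13]
  [-9, -9, -11, -9]
  [-9, -4, -14, -11]
C^⊗3:
  [-13, -13, -15, -13]
  [-18, -18, -20, -18]
  [-14, -14, -18, -15]
  [-16, -16, -19, -18]
Key observation: the optimum is the walk 2->3->1->2, with weight (-4) + (-5) + (-9) = -18.
Optimal value attained by: walk 2->3->1->2.
Answer: (C^⊗3)[2][2] = -18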